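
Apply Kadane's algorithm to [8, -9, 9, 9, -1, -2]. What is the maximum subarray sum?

Using Kadane's algorithm on [8, -9, 9, 9, -1, -2]:

Scanning through the array:
Position 1 (value -9): max_ending_here = -1, max_so_far = 8
Position 2 (value 9): max_ending_here = 9, max_so_far = 9
Position 3 (value 9): max_ending_here = 18, max_so_far = 18
Position 4 (value -1): max_ending_here = 17, max_so_far = 18
Position 5 (value -2): max_ending_here = 15, max_so_far = 18

Maximum subarray: [9, 9]
Maximum sum: 18

The maximum subarray is [9, 9] with sum 18. This subarray runs from index 2 to index 3.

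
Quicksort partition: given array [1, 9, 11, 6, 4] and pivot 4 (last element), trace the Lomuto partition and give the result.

Lomuto partition with pivot = 4:

Initial array: [1, 9, 11, 6, 4]

arr[0]=1 <= 4: swap with position 0, array becomes [1, 9, 11, 6, 4]
arr[1]=9 > 4: no swap
arr[2]=11 > 4: no swap
arr[3]=6 > 4: no swap

Place pivot at position 1: [1, 4, 11, 6, 9]
Pivot position: 1

After partitioning with pivot 4, the array becomes [1, 4, 11, 6, 9]. The pivot is placed at index 1. All elements to the left of the pivot are <= 4, and all elements to the right are > 4.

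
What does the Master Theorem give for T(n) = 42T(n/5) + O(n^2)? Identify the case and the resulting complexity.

Master Theorem for T(n) = 42T(n/5) + O(n^2):

a = 42, b = 5, c = 2
log_b(a) = log_5(42) = 2.3223

Case 1: c = 2 < log_5(42) = 2.3223
T(n) = O(n^(log_5 42))

For T(n) = 42T(n/5) + O(n^2): log_5(42) = 2.3223. This is Case 1 of the Master Theorem (c < log_b(a), work dominated by leaves), giving O(n^(log_5 42)).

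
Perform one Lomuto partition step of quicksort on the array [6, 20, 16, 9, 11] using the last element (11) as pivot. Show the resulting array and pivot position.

Lomuto partition with pivot = 11:

Initial array: [6, 20, 16, 9, 11]

arr[0]=6 <= 11: swap with position 0, array becomes [6, 20, 16, 9, 11]
arr[1]=20 > 11: no swap
arr[2]=16 > 11: no swap
arr[3]=9 <= 11: swap with position 1, array becomes [6, 9, 16, 20, 11]

Place pivot at position 2: [6, 9, 11, 20, 16]
Pivot position: 2

After partitioning with pivot 11, the array becomes [6, 9, 11, 20, 16]. The pivot is placed at index 2. All elements to the left of the pivot are <= 11, and all elements to the right are > 11.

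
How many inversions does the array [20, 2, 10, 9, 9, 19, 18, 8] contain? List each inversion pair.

Finding inversions in [20, 2, 10, 9, 9, 19, 18, 8]:

(0, 1): arr[0]=20 > arr[1]=2
(0, 2): arr[0]=20 > arr[2]=10
(0, 3): arr[0]=20 > arr[3]=9
(0, 4): arr[0]=20 > arr[4]=9
(0, 5): arr[0]=20 > arr[5]=19
(0, 6): arr[0]=20 > arr[6]=18
(0, 7): arr[0]=20 > arr[7]=8
(2, 3): arr[2]=10 > arr[3]=9
(2, 4): arr[2]=10 > arr[4]=9
(2, 7): arr[2]=10 > arr[7]=8
(3, 7): arr[3]=9 > arr[7]=8
(4, 7): arr[4]=9 > arr[7]=8
(5, 6): arr[5]=19 > arr[6]=18
(5, 7): arr[5]=19 > arr[7]=8
(6, 7): arr[6]=18 > arr[7]=8

Total inversions: 15

The array has 15 inversion(s): (0,1), (0,2), (0,3), (0,4), (0,5), (0,6), (0,7), (2,3), (2,4), (2,7), (3,7), (4,7), (5,6), (5,7), (6,7). Each pair (i,j) satisfies i < j and arr[i] > arr[j].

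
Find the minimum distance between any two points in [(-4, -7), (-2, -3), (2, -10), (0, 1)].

Computing all pairwise distances among 4 points:

d((-4, -7), (-2, -3)) = 4.4721 <-- minimum
d((-4, -7), (2, -10)) = 6.7082
d((-4, -7), (0, 1)) = 8.9443
d((-2, -3), (2, -10)) = 8.0623
d((-2, -3), (0, 1)) = 4.4721 <-- minimum
d((2, -10), (0, 1)) = 11.1803

Minimum distance: 4.4721 (tie among 2 pairs: (-4, -7) and (-2, -3); (-2, -3) and (0, 1))

The minimum Euclidean distance is 4.4721. There is a tie: 2 pairs achieve this minimum — (-4, -7) and (-2, -3); (-2, -3) and (0, 1). Any of these is a valid closest pair. For 4 points, brute-force pairwise comparison is shown above. For large n, the divide-and-conquer algorithm (sort by x, recurse on halves, check the dividing strip) achieves O(n log n).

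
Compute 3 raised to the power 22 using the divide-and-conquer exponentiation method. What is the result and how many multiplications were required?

Computing 3^22 by squaring (build up from 3^1; each line after the first costs one multiplication):

3^1 = 3
3^2 = (3^1)^2 = 3^2 = 9
3^4 = (3^2)^2 = 9^2 = 81
3^5 = 3 * 3^4 = 3 * 81 = 243
3^10 = (3^5)^2 = 243^2 = 59049
3^11 = 3 * 3^10 = 3 * 59049 = 177147
3^22 = (3^11)^2 = 177147^2 = 31381059609

Result: 31381059609
Multiplications needed: 6 (6 lines after 3^1)

3^22 = 31381059609. Using exponentiation by squaring, this requires 6 multiplications. The key idea: if the exponent is even, square the half-power; if odd, multiply by the base once.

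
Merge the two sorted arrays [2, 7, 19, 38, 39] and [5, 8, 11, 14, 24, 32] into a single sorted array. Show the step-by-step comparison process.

Merging process:

Compare 2 vs 5: take 2 from left. Merged: [2]
Compare 7 vs 5: take 5 from right. Merged: [2, 5]
Compare 7 vs 8: take 7 from left. Merged: [2, 5, 7]
Compare 19 vs 8: take 8 from right. Merged: [2, 5, 7, 8]
Compare 19 vs 11: take 11 from right. Merged: [2, 5, 7, 8, 11]
Compare 19 vs 14: take 14 from right. Merged: [2, 5, 7, 8, 11, 14]
Compare 19 vs 24: take 19 from left. Merged: [2, 5, 7, 8, 11, 14, 19]
Compare 38 vs 24: take 24 from right. Merged: [2, 5, 7, 8, 11, 14, 19, 24]
Compare 38 vs 32: take 32 from right. Merged: [2, 5, 7, 8, 11, 14, 19, 24, 32]
Append remaining from left: [38, 39]. Merged: [2, 5, 7, 8, 11, 14, 19, 24, 32, 38, 39]

Final merged array: [2, 5, 7, 8, 11, 14, 19, 24, 32, 38, 39]
Total comparisons: 9

The merged array is [2, 5, 7, 8, 11, 14, 19, 24, 32, 38, 39], requiring 9 comparisons. The merge step runs in O(n) time where n is the total number of elements.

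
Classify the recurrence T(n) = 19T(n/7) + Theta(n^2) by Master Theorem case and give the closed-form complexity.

Master Theorem for T(n) = 19T(n/7) + O(n^2):

a = 19, b = 7, c = 2
log_b(a) = log_7(19) = 1.5131

Case 3: c = 2 > log_7(19) = 1.5131
T(n) = O(n^2) = O(n^2)

For T(n) = 19T(n/7) + O(n^2): log_7(19) = 1.5131. This is Case 3 of the Master Theorem (c > log_b(a), work dominated by root), giving O(n^2).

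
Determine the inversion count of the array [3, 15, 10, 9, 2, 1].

Finding inversions in [3, 15, 10, 9, 2, 1]:

(0, 4): arr[0]=3 > arr[4]=2
(0, 5): arr[0]=3 > arr[5]=1
(1, 2): arr[1]=15 > arr[2]=10
(1, 3): arr[1]=15 > arr[3]=9
(1, 4): arr[1]=15 > arr[4]=2
(1, 5): arr[1]=15 > arr[5]=1
(2, 3): arr[2]=10 > arr[3]=9
(2, 4): arr[2]=10 > arr[4]=2
(2, 5): arr[2]=10 > arr[5]=1
(3, 4): arr[3]=9 > arr[4]=2
(3, 5): arr[3]=9 > arr[5]=1
(4, 5): arr[4]=2 > arr[5]=1

Total inversions: 12

The array has 12 inversion(s): (0,4), (0,5), (1,2), (1,3), (1,4), (1,5), (2,3), (2,4), (2,5), (3,4), (3,5), (4,5). Each pair (i,j) satisfies i < j and arr[i] > arr[j].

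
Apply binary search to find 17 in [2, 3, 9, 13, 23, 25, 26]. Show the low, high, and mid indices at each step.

Binary search for 17 in [2, 3, 9, 13, 23, 25, 26]:

lo=0, hi=6, mid=3, arr[mid]=13 -> 13 < 17, search right half
lo=4, hi=6, mid=5, arr[mid]=25 -> 25 > 17, search left half
lo=4, hi=4, mid=4, arr[mid]=23 -> 23 > 17, search left half
lo=4 > hi=3, target 17 not found

Binary search determines that 17 is not in the array after 3 comparisons. The search space was exhausted without finding the target.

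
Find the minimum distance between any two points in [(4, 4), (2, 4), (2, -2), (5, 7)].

Computing all pairwise distances among 4 points:

d((4, 4), (2, 4)) = 2.0 <-- minimum
d((4, 4), (2, -2)) = 6.3246
d((4, 4), (5, 7)) = 3.1623
d((2, 4), (2, -2)) = 6.0
d((2, 4), (5, 7)) = 4.2426
d((2, -2), (5, 7)) = 9.4868

Closest pair: (4, 4) and (2, 4) with distance 2.0

The closest pair is (4, 4) and (2, 4) with Euclidean distance 2.0. For 4 points, brute-force pairwise comparison is shown above. For large n, the divide-and-conquer algorithm (sort by x, recurse on halves, check the dividing strip) achieves O(n log n).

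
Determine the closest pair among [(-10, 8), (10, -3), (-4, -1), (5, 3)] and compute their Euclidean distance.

Computing all pairwise distances among 4 points:

d((-10, 8), (10, -3)) = 22.8254
d((-10, 8), (-4, -1)) = 10.8167
d((-10, 8), (5, 3)) = 15.8114
d((10, -3), (-4, -1)) = 14.1421
d((10, -3), (5, 3)) = 7.8102 <-- minimum
d((-4, -1), (5, 3)) = 9.8489

Closest pair: (10, -3) and (5, 3) with distance 7.8102

The closest pair is (10, -3) and (5, 3) with Euclidean distance 7.8102. For 4 points, brute-force pairwise comparison is shown above. For large n, the divide-and-conquer algorithm (sort by x, recurse on halves, check the dividing strip) achieves O(n log n).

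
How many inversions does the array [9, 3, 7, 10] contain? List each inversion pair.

Finding inversions in [9, 3, 7, 10]:

(0, 1): arr[0]=9 > arr[1]=3
(0, 2): arr[0]=9 > arr[2]=7

Total inversions: 2

The array has 2 inversion(s): (0,1), (0,2). Each pair (i,j) satisfies i < j and arr[i] > arr[j].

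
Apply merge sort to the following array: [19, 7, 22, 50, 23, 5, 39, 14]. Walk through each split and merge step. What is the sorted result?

Merge sort trace:

Split: [19, 7, 22, 50, 23, 5, 39, 14] -> [19, 7, 22, 50] and [23, 5, 39, 14]
  Split: [19, 7, 22, 50] -> [19, 7] and [22, 50]
    Split: [19, 7] -> [19] and [7]
    Merge: [19] + [7] -> [7, 19]
    Split: [22, 50] -> [22] and [50]
    Merge: [22] + [50] -> [22, 50]
  Merge: [7, 19] + [22, 50] -> [7, 19, 22, 50]
  Split: [23, 5, 39, 14] -> [23, 5] and [39, 14]
    Split: [23, 5] -> [23] and [5]
    Merge: [23] + [5] -> [5, 23]
    Split: [39, 14] -> [39] and [14]
    Merge: [39] + [14] -> [14, 39]
  Merge: [5, 23] + [14, 39] -> [5, 14, 23, 39]
Merge: [7, 19, 22, 50] + [5, 14, 23, 39] -> [5, 7, 14, 19, 22, 23, 39, 50]

Final sorted array: [5, 7, 14, 19, 22, 23, 39, 50]

The merge sort proceeds by recursively splitting the array and merging sorted halves.
After all merges, the sorted array is [5, 7, 14, 19, 22, 23, 39, 50].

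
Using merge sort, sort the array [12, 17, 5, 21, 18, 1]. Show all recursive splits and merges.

Merge sort trace:

Split: [12, 17, 5, 21, 18, 1] -> [12, 17, 5] and [21, 18, 1]
  Split: [12, 17, 5] -> [12] and [17, 5]
    Split: [17, 5] -> [17] and [5]
    Merge: [17] + [5] -> [5, 17]
  Merge: [12] + [5, 17] -> [5, 12, 17]
  Split: [21, 18, 1] -> [21] and [18, 1]
    Split: [18, 1] -> [18] and [1]
    Merge: [18] + [1] -> [1, 18]
  Merge: [21] + [1, 18] -> [1, 18, 21]
Merge: [5, 12, 17] + [1, 18, 21] -> [1, 5, 12, 17, 18, 21]

Final sorted array: [1, 5, 12, 17, 18, 21]

The merge sort proceeds by recursively splitting the array and merging sorted halves.
After all merges, the sorted array is [1, 5, 12, 17, 18, 21].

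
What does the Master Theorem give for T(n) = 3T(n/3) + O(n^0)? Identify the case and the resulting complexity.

Master Theorem for T(n) = 3T(n/3) + O(n^0):

a = 3, b = 3, c = 0
log_b(a) = log_3(3) = 1.0000

Case 1: c = 0 < log_3(3) = 1.0000
T(n) = O(n^(log_3 3)) = O(n)

For T(n) = 3T(n/3) + O(n^0): log_3(3) = 1.0000. This is Case 1 of the Master Theorem (c < log_b(a), work dominated by leaves), giving O(n).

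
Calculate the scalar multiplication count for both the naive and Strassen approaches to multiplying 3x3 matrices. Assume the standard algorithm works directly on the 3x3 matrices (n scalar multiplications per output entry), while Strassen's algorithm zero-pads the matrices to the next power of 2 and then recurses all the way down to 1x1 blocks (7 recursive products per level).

Matrix multiplication for 3x3 matrices:

Strassen's algorithm requires power-of-2 dimensions. Pad 3x3 to 4x4 (next power of 2).

Standard algorithm: 3^3 = 27 multiplications
Strassen's algorithm: 7^(log2(4)) = 7^2 = 49 multiplications
Difference: 27 - 49 = -22 (Strassen uses MORE here due to padding overhead — for small or just-over-power-of-2 n, padding can outweigh the per-level savings)

Standard: 27 multiplications (3^3). Strassen: 49 multiplications (7^2, after padding to 4x4). Strassen reduces 8 recursive multiplications to 7 at each level.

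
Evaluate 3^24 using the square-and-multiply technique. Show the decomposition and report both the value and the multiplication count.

Computing 3^24 by squaring (build up from 3^1; each line after the first costs one multiplication):

3^1 = 3
3^2 = (3^1)^2 = 3^2 = 9
3^3 = 3 * 3^2 = 3 * 9 = 27
3^6 = (3^3)^2 = 27^2 = 729
3^12 = (3^6)^2 = 729^2 = 531441
3^24 = (3^12)^2 = 531441^2 = 282429536481

Result: 282429536481
Multiplications needed: 5 (5 lines after 3^1)

3^24 = 282429536481. Using exponentiation by squaring, this requires 5 multiplications. The key idea: if the exponent is even, square the half-power; if odd, multiply by the base once.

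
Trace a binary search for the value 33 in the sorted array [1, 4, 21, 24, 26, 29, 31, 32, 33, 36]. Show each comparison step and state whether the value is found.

Binary search for 33 in [1, 4, 21, 24, 26, 29, 31, 32, 33, 36]:

lo=0, hi=9, mid=4, arr[mid]=26 -> 26 < 33, search right half
lo=5, hi=9, mid=7, arr[mid]=32 -> 32 < 33, search right half
lo=8, hi=9, mid=8, arr[mid]=33 -> Found target at index 8!

Binary search finds 33 at index 8 after 3 comparisons. The search repeatedly halves the search space by comparing with the middle element.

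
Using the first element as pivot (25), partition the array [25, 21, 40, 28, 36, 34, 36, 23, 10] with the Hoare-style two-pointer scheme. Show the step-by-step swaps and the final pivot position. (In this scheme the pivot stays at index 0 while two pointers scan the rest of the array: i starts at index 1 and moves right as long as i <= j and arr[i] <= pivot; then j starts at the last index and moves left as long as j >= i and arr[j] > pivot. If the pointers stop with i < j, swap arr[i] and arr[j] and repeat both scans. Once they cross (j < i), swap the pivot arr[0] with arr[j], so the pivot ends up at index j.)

Hoare-style two-pointer partition with pivot = 25:

Initial array: [25, 21, 40, 28, 36, 34, 36, 23, 10]

Pointers start at i = 1, j = 8.
i stops at index 2 (arr[2]=40 > 25), j stops at index 8 (arr[8]=10 <= 25): swap arr[2] and arr[8], array becomes [25, 21, 10, 28, 36, 34, 36, 23, 40]
i stops at index 3 (arr[3]=28 > 25), j stops at index 7 (arr[7]=23 <= 25): swap arr[3] and arr[7], array becomes [25, 21, 10, 23, 36, 34, 36, 28, 40]
i ends at 4, j ends at 3: the pointers have crossed (j < i), so scanning stops.

Swap pivot arr[0] with arr[3] to place pivot at position 3: [23, 21, 10, 25, 36, 34, 36, 28, 40]
Pivot position: 3

After partitioning with pivot 25, the array becomes [23, 21, 10, 25, 36, 34, 36, 28, 40]. The pivot is placed at index 3. All elements to the left of the pivot are <= 25, and all elements to the right are > 25.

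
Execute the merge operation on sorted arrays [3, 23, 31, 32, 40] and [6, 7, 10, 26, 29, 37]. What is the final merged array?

Merging process:

Compare 3 vs 6: take 3 from left. Merged: [3]
Compare 23 vs 6: take 6 from right. Merged: [3, 6]
Compare 23 vs 7: take 7 from right. Merged: [3, 6, 7]
Compare 23 vs 10: take 10 from right. Merged: [3, 6, 7, 10]
Compare 23 vs 26: take 23 from left. Merged: [3, 6, 7, 10, 23]
Compare 31 vs 26: take 26 from right. Merged: [3, 6, 7, 10, 23, 26]
Compare 31 vs 29: take 29 from right. Merged: [3, 6, 7, 10, 23, 26, 29]
Compare 31 vs 37: take 31 from left. Merged: [3, 6, 7, 10, 23, 26, 29, 31]
Compare 32 vs 37: take 32 from left. Merged: [3, 6, 7, 10, 23, 26, 29, 31, 32]
Compare 40 vs 37: take 37 from right. Merged: [3, 6, 7, 10, 23, 26, 29, 31, 32, 37]
Append remaining from left: [40]. Merged: [3, 6, 7, 10, 23, 26, 29, 31, 32, 37, 40]

Final merged array: [3, 6, 7, 10, 23, 26, 29, 31, 32, 37, 40]
Total comparisons: 10

The merged array is [3, 6, 7, 10, 23, 26, 29, 31, 32, 37, 40], requiring 10 comparisons. The merge step runs in O(n) time where n is the total number of elements.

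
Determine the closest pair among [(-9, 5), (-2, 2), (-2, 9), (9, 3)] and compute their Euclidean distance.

Computing all pairwise distances among 4 points:

d((-9, 5), (-2, 2)) = 7.6158
d((-9, 5), (-2, 9)) = 8.0623
d((-9, 5), (9, 3)) = 18.1108
d((-2, 2), (-2, 9)) = 7.0 <-- minimum
d((-2, 2), (9, 3)) = 11.0454
d((-2, 9), (9, 3)) = 12.53

Closest pair: (-2, 2) and (-2, 9) with distance 7.0

The closest pair is (-2, 2) and (-2, 9) with Euclidean distance 7.0. For 4 points, brute-force pairwise comparison is shown above. For large n, the divide-and-conquer algorithm (sort by x, recurse on halves, check the dividing strip) achieves O(n log n).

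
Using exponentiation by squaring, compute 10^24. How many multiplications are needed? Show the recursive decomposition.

Computing 10^24 by squaring (build up from 10^1; each line after the first costs one multiplication):

10^1 = 10
10^2 = (10^1)^2 = 10^2 = 100
10^3 = 10 * 10^2 = 10 * 100 = 1000
10^6 = (10^3)^2 = 1000^2 = 1000000
10^12 = (10^6)^2 = 1000000^2 = 1000000000000
10^24 = (10^12)^2 = 1000000000000^2 = 1000000000000000000000000

Result: 1000000000000000000000000
Multiplications needed: 5 (5 lines after 10^1)

10^24 = 1000000000000000000000000. Using exponentiation by squaring, this requires 5 multiplications. The key idea: if the exponent is even, square the half-power; if odd, multiply by the base once.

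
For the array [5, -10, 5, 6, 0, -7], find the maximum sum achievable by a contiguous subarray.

Using Kadane's algorithm on [5, -10, 5, 6, 0, -7]:

Scanning through the array:
Position 1 (value -10): max_ending_here = -5, max_so_far = 5
Position 2 (value 5): max_ending_here = 5, max_so_far = 5
Position 3 (value 6): max_ending_here = 11, max_so_far = 11
Position 4 (value 0): max_ending_here = 11, max_so_far = 11
Position 5 (value -7): max_ending_here = 4, max_so_far = 11

Maximum subarray: [5, 6]
Maximum sum: 11

The maximum subarray is [5, 6] with sum 11. This subarray runs from index 2 to index 3.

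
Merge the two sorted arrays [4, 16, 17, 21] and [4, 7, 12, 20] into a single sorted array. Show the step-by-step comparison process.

Merging process:

Compare 4 vs 4: take 4 from left. Merged: [4]
Compare 16 vs 4: take 4 from right. Merged: [4, 4]
Compare 16 vs 7: take 7 from right. Merged: [4, 4, 7]
Compare 16 vs 12: take 12 from right. Merged: [4, 4, 7, 12]
Compare 16 vs 20: take 16 from left. Merged: [4, 4, 7, 12, 16]
Compare 17 vs 20: take 17 from left. Merged: [4, 4, 7, 12, 16, 17]
Compare 21 vs 20: take 20 from right. Merged: [4, 4, 7, 12, 16, 17, 20]
Append remaining from left: [21]. Merged: [4, 4, 7, 12, 16, 17, 20, 21]

Final merged array: [4, 4, 7, 12, 16, 17, 20, 21]
Total comparisons: 7

The merged array is [4, 4, 7, 12, 16, 17, 20, 21], requiring 7 comparisons. The merge step runs in O(n) time where n is the total number of elements.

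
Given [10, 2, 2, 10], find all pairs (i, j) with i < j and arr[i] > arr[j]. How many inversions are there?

Finding inversions in [10, 2, 2, 10]:

(0, 1): arr[0]=10 > arr[1]=2
(0, 2): arr[0]=10 > arr[2]=2

Total inversions: 2

The array has 2 inversion(s): (0,1), (0,2). Each pair (i,j) satisfies i < j and arr[i] > arr[j].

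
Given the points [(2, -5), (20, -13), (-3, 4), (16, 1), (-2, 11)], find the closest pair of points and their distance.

Computing all pairwise distances among 5 points:

d((2, -5), (20, -13)) = 19.6977
d((2, -5), (-3, 4)) = 10.2956
d((2, -5), (16, 1)) = 15.2315
d((2, -5), (-2, 11)) = 16.4924
d((20, -13), (-3, 4)) = 28.6007
d((20, -13), (16, 1)) = 14.5602
d((20, -13), (-2, 11)) = 32.5576
d((-3, 4), (16, 1)) = 19.2354
d((-3, 4), (-2, 11)) = 7.0711 <-- minimum
d((16, 1), (-2, 11)) = 20.5913

Closest pair: (-3, 4) and (-2, 11) with distance 7.0711

The closest pair is (-3, 4) and (-2, 11) with Euclidean distance 7.0711. For 5 points, brute-force pairwise comparison is shown above. For large n, the divide-and-conquer algorithm (sort by x, recurse on halves, check the dividing strip) achieves O(n log n).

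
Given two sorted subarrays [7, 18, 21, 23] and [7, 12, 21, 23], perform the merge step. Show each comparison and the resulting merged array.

Merging process:

Compare 7 vs 7: take 7 from left. Merged: [7]
Compare 18 vs 7: take 7 from right. Merged: [7, 7]
Compare 18 vs 12: take 12 from right. Merged: [7, 7, 12]
Compare 18 vs 21: take 18 from left. Merged: [7, 7, 12, 18]
Compare 21 vs 21: take 21 from left. Merged: [7, 7, 12, 18, 21]
Compare 23 vs 21: take 21 from right. Merged: [7, 7, 12, 18, 21, 21]
Compare 23 vs 23: take 23 from left. Merged: [7, 7, 12, 18, 21, 21, 23]
Append remaining from right: [23]. Merged: [7, 7, 12, 18, 21, 21, 23, 23]

Final merged array: [7, 7, 12, 18, 21, 21, 23, 23]
Total comparisons: 7

The merged array is [7, 7, 12, 18, 21, 21, 23, 23], requiring 7 comparisons. The merge step runs in O(n) time where n is the total number of elements.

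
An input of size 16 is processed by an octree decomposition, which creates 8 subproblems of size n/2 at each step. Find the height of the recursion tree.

For divide and conquer with division factor 2:

Problem sizes at each level:
Level 0: 16
Level 1: 8
Level 2: 4
Level 3: 2
Level 4: 1

The root is level 0 and the size-1 base case is level 4 (the tree spans levels 0 through 4, i.e. 5 levels counting the root), so the depth is the number of divisions: log_2(16) = 4

The recursion tree depth is log_2(16) = 4. At each level, the problem size is divided by 2, so it takes 4 divisions to reduce to a base case of size 1. The algorithm makes 8 recursive calls at each level.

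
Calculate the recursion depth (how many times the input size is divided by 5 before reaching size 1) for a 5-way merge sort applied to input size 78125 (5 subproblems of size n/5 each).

For divide and conquer with division factor 5:

Problem sizes at each level:
Level 0: 78125
Level 1: 15625
Level 2: 3125
Level 3: 625
Level 4: 125
Level 5: 25
Level 6: 5
Level 7: 1

The root is level 0 and the size-1 base case is level 7 (the tree spans levels 0 through 7, i.e. 8 levels counting the root), so the depth is the number of divisions: log_5(78125) = 7

The recursion tree depth is log_5(78125) = 7. At each level, the problem size is divided by 5, so it takes 7 divisions to reduce to a base case of size 1. The algorithm makes 5 recursive calls at each level.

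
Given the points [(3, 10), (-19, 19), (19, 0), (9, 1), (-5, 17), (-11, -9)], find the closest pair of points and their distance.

Computing all pairwise distances among 6 points:

d((3, 10), (-19, 19)) = 23.7697
d((3, 10), (19, 0)) = 18.868
d((3, 10), (9, 1)) = 10.8167
d((3, 10), (-5, 17)) = 10.6301
d((3, 10), (-11, -9)) = 23.6008
d((-19, 19), (19, 0)) = 42.4853
d((-19, 19), (9, 1)) = 33.2866
d((-19, 19), (-5, 17)) = 14.1421
d((-19, 19), (-11, -9)) = 29.1204
d((19, 0), (9, 1)) = 10.0499 <-- minimum
d((19, 0), (-5, 17)) = 29.4109
d((19, 0), (-11, -9)) = 31.3209
d((9, 1), (-5, 17)) = 21.2603
d((9, 1), (-11, -9)) = 22.3607
d((-5, 17), (-11, -9)) = 26.6833

Closest pair: (19, 0) and (9, 1) with distance 10.0499

The closest pair is (19, 0) and (9, 1) with Euclidean distance 10.0499. For 6 points, brute-force pairwise comparison is shown above. For large n, the divide-and-conquer algorithm (sort by x, recurse on halves, check the dividing strip) achieves O(n log n).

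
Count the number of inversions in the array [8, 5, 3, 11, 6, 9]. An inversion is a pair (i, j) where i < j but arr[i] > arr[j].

Finding inversions in [8, 5, 3, 11, 6, 9]:

(0, 1): arr[0]=8 > arr[1]=5
(0, 2): arr[0]=8 > arr[2]=3
(0, 4): arr[0]=8 > arr[4]=6
(1, 2): arr[1]=5 > arr[2]=3
(3, 4): arr[3]=11 > arr[4]=6
(3, 5): arr[3]=11 > arr[5]=9

Total inversions: 6

The array has 6 inversion(s): (0,1), (0,2), (0,4), (1,2), (3,4), (3,5). Each pair (i,j) satisfies i < j and arr[i] > arr[j].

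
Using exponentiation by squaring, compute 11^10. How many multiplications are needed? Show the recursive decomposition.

Computing 11^10 by squaring (build up from 11^1; each line after the first costs one multiplication):

11^1 = 11
11^2 = (11^1)^2 = 11^2 = 121
11^4 = (11^2)^2 = 121^2 = 14641
11^5 = 11 * 11^4 = 11 * 14641 = 161051
11^10 = (11^5)^2 = 161051^2 = 25937424601

Result: 25937424601
Multiplications needed: 4 (4 lines after 11^1)

11^10 = 25937424601. Using exponentiation by squaring, this requires 4 multiplications. The key idea: if the exponent is even, square the half-power; if odd, multiply by the base once.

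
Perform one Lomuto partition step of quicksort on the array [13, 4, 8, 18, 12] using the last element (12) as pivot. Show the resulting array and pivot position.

Lomuto partition with pivot = 12:

Initial array: [13, 4, 8, 18, 12]

arr[0]=13 > 12: no swap
arr[1]=4 <= 12: swap with position 0, array becomes [4, 13, 8, 18, 12]
arr[2]=8 <= 12: swap with position 1, array becomes [4, 8, 13, 18, 12]
arr[3]=18 > 12: no swap

Place pivot at position 2: [4, 8, 12, 18, 13]
Pivot position: 2

After partitioning with pivot 12, the array becomes [4, 8, 12, 18, 13]. The pivot is placed at index 2. All elements to the left of the pivot are <= 12, and all elements to the right are > 12.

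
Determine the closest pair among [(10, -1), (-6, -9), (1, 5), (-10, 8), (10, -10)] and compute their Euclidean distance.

Computing all pairwise distances among 5 points:

d((10, -1), (-6, -9)) = 17.8885
d((10, -1), (1, 5)) = 10.8167
d((10, -1), (-10, 8)) = 21.9317
d((10, -1), (10, -10)) = 9.0 <-- minimum
d((-6, -9), (1, 5)) = 15.6525
d((-6, -9), (-10, 8)) = 17.4642
d((-6, -9), (10, -10)) = 16.0312
d((1, 5), (-10, 8)) = 11.4018
d((1, 5), (10, -10)) = 17.4929
d((-10, 8), (10, -10)) = 26.9072

Closest pair: (10, -1) and (10, -10) with distance 9.0

The closest pair is (10, -1) and (10, -10) with Euclidean distance 9.0. For 5 points, brute-force pairwise comparison is shown above. For large n, the divide-and-conquer algorithm (sort by x, recurse on halves, check the dividing strip) achieves O(n log n).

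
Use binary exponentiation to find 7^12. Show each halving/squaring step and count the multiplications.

Computing 7^12 by squaring (build up from 7^1; each line after the first costs one multiplication):

7^1 = 7
7^2 = (7^1)^2 = 7^2 = 49
7^3 = 7 * 7^2 = 7 * 49 = 343
7^6 = (7^3)^2 = 343^2 = 117649
7^12 = (7^6)^2 = 117649^2 = 13841287201

Result: 13841287201
Multiplications needed: 4 (4 lines after 7^1)

7^12 = 13841287201. Using exponentiation by squaring, this requires 4 multiplications. The key idea: if the exponent is even, square the half-power; if odd, multiply by the base once.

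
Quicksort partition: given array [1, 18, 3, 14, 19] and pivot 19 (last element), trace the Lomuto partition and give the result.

Lomuto partition with pivot = 19:

Initial array: [1, 18, 3, 14, 19]

arr[0]=1 <= 19: swap with position 0, array becomes [1, 18, 3, 14, 19]
arr[1]=18 <= 19: swap with position 1, array becomes [1, 18, 3, 14, 19]
arr[2]=3 <= 19: swap with position 2, array becomes [1, 18, 3, 14, 19]
arr[3]=14 <= 19: swap with position 3, array becomes [1, 18, 3, 14, 19]

Place pivot at position 4: [1, 18, 3, 14, 19]
Pivot position: 4

After partitioning with pivot 19, the array becomes [1, 18, 3, 14, 19]. The pivot is placed at index 4. All elements to the left of the pivot are <= 19, and all elements to the right are > 19.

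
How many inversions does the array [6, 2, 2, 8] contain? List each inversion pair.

Finding inversions in [6, 2, 2, 8]:

(0, 1): arr[0]=6 > arr[1]=2
(0, 2): arr[0]=6 > arr[2]=2

Total inversions: 2

The array has 2 inversion(s): (0,1), (0,2). Each pair (i,j) satisfies i < j and arr[i] > arr[j].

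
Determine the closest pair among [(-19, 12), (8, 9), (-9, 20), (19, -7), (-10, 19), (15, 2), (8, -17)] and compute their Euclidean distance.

Computing all pairwise distances among 7 points:

d((-19, 12), (8, 9)) = 27.1662
d((-19, 12), (-9, 20)) = 12.8062
d((-19, 12), (19, -7)) = 42.4853
d((-19, 12), (-10, 19)) = 11.4018
d((-19, 12), (15, 2)) = 35.4401
d((-19, 12), (8, -17)) = 39.6232
d((8, 9), (-9, 20)) = 20.2485
d((8, 9), (19, -7)) = 19.4165
d((8, 9), (-10, 19)) = 20.5913
d((8, 9), (15, 2)) = 9.8995
d((8, 9), (8, -17)) = 26.0
d((-9, 20), (19, -7)) = 38.8973
d((-9, 20), (-10, 19)) = 1.4142 <-- minimum
d((-9, 20), (15, 2)) = 30.0
d((-9, 20), (8, -17)) = 40.7185
d((19, -7), (-10, 19)) = 38.9487
d((19, -7), (15, 2)) = 9.8489
d((19, -7), (8, -17)) = 14.8661
d((-10, 19), (15, 2)) = 30.2324
d((-10, 19), (8, -17)) = 40.2492
d((15, 2), (8, -17)) = 20.2485

Closest pair: (-9, 20) and (-10, 19) with distance 1.4142

The closest pair is (-9, 20) and (-10, 19) with Euclidean distance 1.4142. For 7 points, brute-force pairwise comparison is shown above. For large n, the divide-and-conquer algorithm (sort by x, recurse on halves, check the dividing strip) achieves O(n log n).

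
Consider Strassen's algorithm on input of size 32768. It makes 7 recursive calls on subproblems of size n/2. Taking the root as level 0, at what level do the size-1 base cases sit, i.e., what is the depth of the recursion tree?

For divide and conquer with division factor 2:

Problem sizes at each level:
Level 0: 32768
Level 1: 16384
Level 2: 8192
Level 3: 4096
Level 4: 2048
Level 5: 1024
Level 6: 512
Level 7: 256
Level 8: 128
Level 9: 64
Level 10: 32
Level 11: 16
Level 12: 8
Level 13: 4
Level 14: 2
Level 15: 1

The root is level 0 and the size-1 base case is level 15 (the tree spans levels 0 through 15, i.e. 16 levels counting the root), so the depth is the number of divisions: log_2(32768) = 15

The recursion tree depth is log_2(32768) = 15. At each level, the problem size is divided by 2, so it takes 15 divisions to reduce to a base case of size 1. The algorithm makes 7 recursive calls at each level.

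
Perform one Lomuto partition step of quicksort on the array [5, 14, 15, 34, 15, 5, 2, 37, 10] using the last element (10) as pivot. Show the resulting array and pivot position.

Lomuto partition with pivot = 10:

Initial array: [5, 14, 15, 34, 15, 5, 2, 37, 10]

arr[0]=5 <= 10: swap with position 0, array becomes [5, 14, 15, 34, 15, 5, 2, 37, 10]
arr[1]=14 > 10: no swap
arr[2]=15 > 10: no swap
arr[3]=34 > 10: no swap
arr[4]=15 > 10: no swap
arr[5]=5 <= 10: swap with position 1, array becomes [5, 5, 15, 34, 15, 14, 2, 37, 10]
arr[6]=2 <= 10: swap with position 2, array becomes [5, 5, 2, 34, 15, 14, 15, 37, 10]
arr[7]=37 > 10: no swap

Place pivot at position 3: [5, 5, 2, 10, 15, 14, 15, 37, 34]
Pivot position: 3

After partitioning with pivot 10, the array becomes [5, 5, 2, 10, 15, 14, 15, 37, 34]. The pivot is placed at index 3. All elements to the left of the pivot are <= 10, and all elements to the right are > 10.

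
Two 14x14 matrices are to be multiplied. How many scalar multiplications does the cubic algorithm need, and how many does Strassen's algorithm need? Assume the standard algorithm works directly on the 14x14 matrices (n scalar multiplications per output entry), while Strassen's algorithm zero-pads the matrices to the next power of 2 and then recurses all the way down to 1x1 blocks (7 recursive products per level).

Matrix multiplication for 14x14 matrices:

Strassen's algorithm requires power-of-2 dimensions. Pad 14x14 to 16x16 (next power of 2).

Standard algorithm: 14^3 = 2744 multiplications
Strassen's algorithm: 7^(log2(16)) = 7^4 = 2401 multiplications
Savings: 2744 - 2401 = 343 multiplications

Standard: 2744 multiplications (14^3). Strassen: 2401 multiplications (7^4, after padding to 16x16). Strassen reduces 8 recursive multiplications to 7 at each level.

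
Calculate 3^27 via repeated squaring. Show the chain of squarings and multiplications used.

Computing 3^27 by squaring (build up from 3^1; each line after the first costs one multiplication):

3^1 = 3
3^2 = (3^1)^2 = 3^2 = 9
3^3 = 3 * 3^2 = 3 * 9 = 27
3^6 = (3^3)^2 = 27^2 = 729
3^12 = (3^6)^2 = 729^2 = 531441
3^13 = 3 * 3^12 = 3 * 531441 = 1594323
3^26 = (3^13)^2 = 1594323^2 = 2541865828329
3^27 = 3 * 3^26 = 3 * 2541865828329 = 7625597484987

Result: 7625597484987
Multiplications needed: 7 (7 lines after 3^1)

3^27 = 7625597484987. Using exponentiation by squaring, this requires 7 multiplications. The key idea: if the exponent is even, square the half-power; if odd, multiply by the base once.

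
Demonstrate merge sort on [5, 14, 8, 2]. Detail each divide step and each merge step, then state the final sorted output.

Merge sort trace:

Split: [5, 14, 8, 2] -> [5, 14] and [8, 2]
  Split: [5, 14] -> [5] and [14]
  Merge: [5] + [14] -> [5, 14]
  Split: [8, 2] -> [8] and [2]
  Merge: [8] + [2] -> [2, 8]
Merge: [5, 14] + [2, 8] -> [2, 5, 8, 14]

Final sorted array: [2, 5, 8, 14]

The merge sort proceeds by recursively splitting the array and merging sorted halves.
After all merges, the sorted array is [2, 5, 8, 14].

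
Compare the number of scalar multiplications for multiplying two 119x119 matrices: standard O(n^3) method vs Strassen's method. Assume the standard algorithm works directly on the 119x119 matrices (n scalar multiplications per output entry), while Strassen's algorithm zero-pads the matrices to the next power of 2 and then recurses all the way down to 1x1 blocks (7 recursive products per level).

Matrix multiplication for 119x119 matrices:

Strassen's algorithm requires power-of-2 dimensions. Pad 119x119 to 128x128 (next power of 2).

Standard algorithm: 119^3 = 1685159 multiplications
Strassen's algorithm: 7^(log2(128)) = 7^7 = 823543 multiplications
Savings: 1685159 - 823543 = 861616 multiplications

Standard: 1685159 multiplications (119^3). Strassen: 823543 multiplications (7^7, after padding to 128x128). Strassen reduces 8 recursive multiplications to 7 at each level.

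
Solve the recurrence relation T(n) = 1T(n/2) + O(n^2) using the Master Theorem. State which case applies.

Master Theorem for T(n) = 1T(n/2) + O(n^2):

a = 1, b = 2, c = 2
log_b(a) = log_2(1) = 0.0000

Case 3: c = 2 > log_2(1) = 0.0000
T(n) = O(n^2) = O(n^2)

For T(n) = 1T(n/2) + O(n^2): log_2(1) = 0.0000. This is Case 3 of the Master Theorem (c > log_b(a), work dominated by root), giving O(n^2).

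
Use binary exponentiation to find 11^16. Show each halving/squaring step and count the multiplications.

Computing 11^16 by squaring (build up from 11^1; each line after the first costs one multiplication):

11^1 = 11
11^2 = (11^1)^2 = 11^2 = 121
11^4 = (11^2)^2 = 121^2 = 14641
11^8 = (11^4)^2 = 14641^2 = 214358881
11^16 = (11^8)^2 = 214358881^2 = 45949729863572161

Result: 45949729863572161
Multiplications needed: 4 (4 lines after 11^1)

11^16 = 45949729863572161. Using exponentiation by squaring, this requires 4 multiplications. The key idea: if the exponent is even, square the half-power; if odd, multiply by the base once.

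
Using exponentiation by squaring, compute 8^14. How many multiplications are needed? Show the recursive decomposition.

Computing 8^14 by squaring (build up from 8^1; each line after the first costs one multiplication):

8^1 = 8
8^2 = (8^1)^2 = 8^2 = 64
8^3 = 8 * 8^2 = 8 * 64 = 512
8^6 = (8^3)^2 = 512^2 = 262144
8^7 = 8 * 8^6 = 8 * 262144 = 2097152
8^14 = (8^7)^2 = 2097152^2 = 4398046511104

Result: 4398046511104
Multiplications needed: 5 (5 lines after 8^1)

8^14 = 4398046511104. Using exponentiation by squaring, this requires 5 multiplications. The key idea: if the exponent is even, square the half-power; if odd, multiply by the base once.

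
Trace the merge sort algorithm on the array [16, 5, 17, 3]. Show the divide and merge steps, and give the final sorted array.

Merge sort trace:

Split: [16, 5, 17, 3] -> [16, 5] and [17, 3]
  Split: [16, 5] -> [16] and [5]
  Merge: [16] + [5] -> [5, 16]
  Split: [17, 3] -> [17] and [3]
  Merge: [17] + [3] -> [3, 17]
Merge: [5, 16] + [3, 17] -> [3, 5, 16, 17]

Final sorted array: [3, 5, 16, 17]

The merge sort proceeds by recursively splitting the array and merging sorted halves.
After all merges, the sorted array is [3, 5, 16, 17].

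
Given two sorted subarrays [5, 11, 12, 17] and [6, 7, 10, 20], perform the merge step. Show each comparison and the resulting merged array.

Merging process:

Compare 5 vs 6: take 5 from left. Merged: [5]
Compare 11 vs 6: take 6 from right. Merged: [5, 6]
Compare 11 vs 7: take 7 from right. Merged: [5, 6, 7]
Compare 11 vs 10: take 10 from right. Merged: [5, 6, 7, 10]
Compare 11 vs 20: take 11 from left. Merged: [5, 6, 7, 10, 11]
Compare 12 vs 20: take 12 from left. Merged: [5, 6, 7, 10, 11, 12]
Compare 17 vs 20: take 17 from left. Merged: [5, 6, 7, 10, 11, 12, 17]
Append remaining from right: [20]. Merged: [5, 6, 7, 10, 11, 12, 17, 20]

Final merged array: [5, 6, 7, 10, 11, 12, 17, 20]
Total comparisons: 7

The merged array is [5, 6, 7, 10, 11, 12, 17, 20], requiring 7 comparisons. The merge step runs in O(n) time where n is the total number of elements.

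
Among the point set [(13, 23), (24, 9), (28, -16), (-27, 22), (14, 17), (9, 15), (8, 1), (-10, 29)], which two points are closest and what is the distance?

Computing all pairwise distances among 8 points:

d((13, 23), (24, 9)) = 17.8045
d((13, 23), (28, -16)) = 41.7852
d((13, 23), (-27, 22)) = 40.0125
d((13, 23), (14, 17)) = 6.0828
d((13, 23), (9, 15)) = 8.9443
d((13, 23), (8, 1)) = 22.561
d((13, 23), (-10, 29)) = 23.7697
d((24, 9), (28, -16)) = 25.318
d((24, 9), (-27, 22)) = 52.6308
d((24, 9), (14, 17)) = 12.8062
d((24, 9), (9, 15)) = 16.1555
d((24, 9), (8, 1)) = 17.8885
d((24, 9), (-10, 29)) = 39.4462
d((28, -16), (-27, 22)) = 66.8506
d((28, -16), (14, 17)) = 35.8469
d((28, -16), (9, 15)) = 36.3593
d((28, -16), (8, 1)) = 26.2488
d((28, -16), (-10, 29)) = 58.8982
d((-27, 22), (14, 17)) = 41.3038
d((-27, 22), (9, 15)) = 36.6742
d((-27, 22), (8, 1)) = 40.8167
d((-27, 22), (-10, 29)) = 18.3848
d((14, 17), (9, 15)) = 5.3852 <-- minimum
d((14, 17), (8, 1)) = 17.088
d((14, 17), (-10, 29)) = 26.8328
d((9, 15), (8, 1)) = 14.0357
d((9, 15), (-10, 29)) = 23.6008
d((8, 1), (-10, 29)) = 33.2866

Closest pair: (14, 17) and (9, 15) with distance 5.3852

The closest pair is (14, 17) and (9, 15) with Euclidean distance 5.3852. For 8 points, brute-force pairwise comparison is shown above. For large n, the divide-and-conquer algorithm (sort by x, recurse on halves, check the dividing strip) achieves O(n log n).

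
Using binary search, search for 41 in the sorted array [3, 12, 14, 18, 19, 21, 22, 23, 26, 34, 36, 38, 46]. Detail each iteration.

Binary search for 41 in [3, 12, 14, 18, 19, 21, 22, 23, 26, 34, 36, 38, 46]:

lo=0, hi=12, mid=6, arr[mid]=22 -> 22 < 41, search right half
lo=7, hi=12, mid=9, arr[mid]=34 -> 34 < 41, search right half
lo=10, hi=12, mid=11, arr[mid]=38 -> 38 < 41, search right half
lo=12, hi=12, mid=12, arr[mid]=46 -> 46 > 41, search left half
lo=12 > hi=11, target 41 not found

Binary search determines that 41 is not in the array after 4 comparisons. The search space was exhausted without finding the target.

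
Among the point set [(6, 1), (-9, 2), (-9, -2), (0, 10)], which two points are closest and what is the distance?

Computing all pairwise distances among 4 points:

d((6, 1), (-9, 2)) = 15.0333
d((6, 1), (-9, -2)) = 15.2971
d((6, 1), (0, 10)) = 10.8167
d((-9, 2), (-9, -2)) = 4.0 <-- minimum
d((-9, 2), (0, 10)) = 12.0416
d((-9, -2), (0, 10)) = 15.0

Closest pair: (-9, 2) and (-9, -2) with distance 4.0

The closest pair is (-9, 2) and (-9, -2) with Euclidean distance 4.0. For 4 points, brute-force pairwise comparison is shown above. For large n, the divide-and-conquer algorithm (sort by x, recurse on halves, check the dividing strip) achieves O(n log n).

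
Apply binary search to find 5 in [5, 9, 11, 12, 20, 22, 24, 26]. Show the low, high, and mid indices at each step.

Binary search for 5 in [5, 9, 11, 12, 20, 22, 24, 26]:

lo=0, hi=7, mid=3, arr[mid]=12 -> 12 > 5, search left half
lo=0, hi=2, mid=1, arr[mid]=9 -> 9 > 5, search left half
lo=0, hi=0, mid=0, arr[mid]=5 -> Found target at index 0!

Binary search finds 5 at index 0 after 3 comparisons. The search repeatedly halves the search space by comparing with the middle element.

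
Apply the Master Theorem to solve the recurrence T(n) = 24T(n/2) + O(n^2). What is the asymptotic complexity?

Master Theorem for T(n) = 24T(n/2) + O(n^2):

a = 24, b = 2, c = 2
log_b(a) = log_2(24) = 4.5850

Case 1: c = 2 < log_2(24) = 4.5850
T(n) = O(n^(log_2 24))

For T(n) = 24T(n/2) + O(n^2): log_2(24) = 4.5850. This is Case 1 of the Master Theorem (c < log_b(a), work dominated by leaves), giving O(n^(log_2 24)).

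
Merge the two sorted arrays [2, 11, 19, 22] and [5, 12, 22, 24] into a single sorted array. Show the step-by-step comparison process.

Merging process:

Compare 2 vs 5: take 2 from left. Merged: [2]
Compare 11 vs 5: take 5 from right. Merged: [2, 5]
Compare 11 vs 12: take 11 from left. Merged: [2, 5, 11]
Compare 19 vs 12: take 12 from right. Merged: [2, 5, 11, 12]
Compare 19 vs 22: take 19 from left. Merged: [2, 5, 11, 12, 19]
Compare 22 vs 22: take 22 from left. Merged: [2, 5, 11, 12, 19, 22]
Append remaining from right: [22, 24]. Merged: [2, 5, 11, 12, 19, 22, 22, 24]

Final merged array: [2, 5, 11, 12, 19, 22, 22, 24]
Total comparisons: 6

The merged array is [2, 5, 11, 12, 19, 22, 22, 24], requiring 6 comparisons. The merge step runs in O(n) time where n is the total number of elements.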